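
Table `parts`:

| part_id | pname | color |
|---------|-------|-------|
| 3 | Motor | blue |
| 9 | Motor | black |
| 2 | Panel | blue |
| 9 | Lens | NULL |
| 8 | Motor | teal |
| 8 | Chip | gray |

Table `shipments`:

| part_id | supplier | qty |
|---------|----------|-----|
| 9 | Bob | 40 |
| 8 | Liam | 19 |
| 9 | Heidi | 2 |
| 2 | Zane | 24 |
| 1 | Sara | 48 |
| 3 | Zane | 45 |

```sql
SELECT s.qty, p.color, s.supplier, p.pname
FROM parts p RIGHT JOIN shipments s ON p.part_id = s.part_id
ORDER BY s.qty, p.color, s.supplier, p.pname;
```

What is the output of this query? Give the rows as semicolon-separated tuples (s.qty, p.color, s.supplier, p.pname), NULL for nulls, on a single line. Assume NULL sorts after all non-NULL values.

(2, black, Heidi, Motor); (2, NULL, Heidi, Lens); (19, gray, Liam, Chip); (19, teal, Liam, Motor); (24, blue, Zane, Panel); (40, black, Bob, Motor); (40, NULL, Bob, Lens); (45, blue, Zane, Motor); (48, NULL, Sara, NULL)

RIGHT JOIN keeps every row from `shipments`; unmatched rows get NULL for `parts`'s columns.
Matching on p.part_id = s.part_id.
- p row (part_id=3): matches 1 s row(s) → 1 output row(s).
- p row (part_id=9): matches 2 s row(s) → 2 output row(s).
- p row (part_id=2): matches 1 s row(s) → 1 output row(s).
- p row (part_id=9): matches 2 s row(s) → 2 output row(s).
- p row (part_id=8): matches 1 s row(s) → 1 output row(s).
- p row (part_id=8): matches 1 s row(s) → 1 output row(s).
- plus 1 unmatched s row(s), each kept with NULL p columns.
After projecting and ordering:
s.qty | p.color | s.supplier | p.pname
2 | black | Heidi | Motor
2 | NULL | Heidi | Lens
19 | gray | Liam | Chip
19 | teal | Liam | Motor
24 | blue | Zane | Panel
40 | black | Bob | Motor
40 | NULL | Bob | Lens
45 | blue | Zane | Motor
48 | NULL | Sara | NULL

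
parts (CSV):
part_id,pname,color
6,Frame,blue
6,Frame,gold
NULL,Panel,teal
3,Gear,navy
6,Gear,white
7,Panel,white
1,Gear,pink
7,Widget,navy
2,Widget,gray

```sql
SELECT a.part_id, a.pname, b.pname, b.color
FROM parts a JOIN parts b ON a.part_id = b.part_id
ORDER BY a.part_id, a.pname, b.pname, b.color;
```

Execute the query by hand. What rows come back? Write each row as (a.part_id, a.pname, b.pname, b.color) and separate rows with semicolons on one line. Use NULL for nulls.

(1, Gear, Gear, pink); (2, Widget, Widget, gray); (3, Gear, Gear, navy); (6, Frame, Frame, blue); (6, Frame, Frame, blue); (6, Frame, Frame, gold); (6, Frame, Frame, gold); (6, Frame, Gear, white); (6, Frame, Gear, white); (6, Gear, Frame, blue); (6, Gear, Frame, gold); (6, Gear, Gear, white); (7, Panel, Panel, white); (7, Panel, Widget, navy); (7, Widget, Panel, white); (7, Widget, Widget, navy)

INNER JOIN keeps only pairs where the ON condition holds.
Matching on a.part_id = b.part_id. A NULL in a compared column never satisfies the condition.
Matched pairs: 16.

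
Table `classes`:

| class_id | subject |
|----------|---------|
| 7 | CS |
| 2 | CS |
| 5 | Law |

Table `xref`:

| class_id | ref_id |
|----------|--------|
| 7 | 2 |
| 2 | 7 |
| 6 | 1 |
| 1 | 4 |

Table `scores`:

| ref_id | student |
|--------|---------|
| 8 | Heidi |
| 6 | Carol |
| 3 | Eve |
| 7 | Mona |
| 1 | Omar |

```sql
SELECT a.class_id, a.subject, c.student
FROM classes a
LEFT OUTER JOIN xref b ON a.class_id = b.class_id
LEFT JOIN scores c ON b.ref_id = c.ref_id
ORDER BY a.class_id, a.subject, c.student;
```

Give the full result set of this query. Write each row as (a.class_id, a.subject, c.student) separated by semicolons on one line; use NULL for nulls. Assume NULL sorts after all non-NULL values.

Step 1 — a LEFT JOIN b on class_id → 3 row(s).
Then LEFT JOIN `scores c` on ref_id: each of those 3 rows is kept; rows whose b.ref_id has no match in c get NULL for c's columns.

(2, CS, Mona); (5, Law, NULL); (7, CS, NULL)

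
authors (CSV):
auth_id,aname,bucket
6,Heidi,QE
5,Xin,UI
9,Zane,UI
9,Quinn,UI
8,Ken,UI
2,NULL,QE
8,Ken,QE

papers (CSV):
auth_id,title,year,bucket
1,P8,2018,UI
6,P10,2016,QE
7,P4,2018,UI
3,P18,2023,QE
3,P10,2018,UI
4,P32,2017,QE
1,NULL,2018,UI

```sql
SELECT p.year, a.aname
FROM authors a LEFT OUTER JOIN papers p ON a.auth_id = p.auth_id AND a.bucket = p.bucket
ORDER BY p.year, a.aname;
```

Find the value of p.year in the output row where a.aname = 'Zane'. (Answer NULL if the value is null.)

NULL

LEFT JOIN keeps every row from `authors`; unmatched rows get NULL for `papers`'s columns.
Matching on a.auth_id = p.auth_id AND a.bucket = p.bucket.
- a (auth_id=6, bucket=QE) pairs with 1 row(s) of p.
- a (auth_id=5, bucket=UI) has no partner → padded with NULL.
- a (auth_id=9, bucket=UI) has no partner → padded with NULL.
- a (auth_id=9, bucket=UI) has no partner → padded with NULL.
- a (auth_id=8, bucket=UI) has no partner → padded with NULL.
- a (auth_id=2, bucket=QE) has no partner → padded with NULL.
- a (auth_id=8, bucket=QE) has no partner → padded with NULL.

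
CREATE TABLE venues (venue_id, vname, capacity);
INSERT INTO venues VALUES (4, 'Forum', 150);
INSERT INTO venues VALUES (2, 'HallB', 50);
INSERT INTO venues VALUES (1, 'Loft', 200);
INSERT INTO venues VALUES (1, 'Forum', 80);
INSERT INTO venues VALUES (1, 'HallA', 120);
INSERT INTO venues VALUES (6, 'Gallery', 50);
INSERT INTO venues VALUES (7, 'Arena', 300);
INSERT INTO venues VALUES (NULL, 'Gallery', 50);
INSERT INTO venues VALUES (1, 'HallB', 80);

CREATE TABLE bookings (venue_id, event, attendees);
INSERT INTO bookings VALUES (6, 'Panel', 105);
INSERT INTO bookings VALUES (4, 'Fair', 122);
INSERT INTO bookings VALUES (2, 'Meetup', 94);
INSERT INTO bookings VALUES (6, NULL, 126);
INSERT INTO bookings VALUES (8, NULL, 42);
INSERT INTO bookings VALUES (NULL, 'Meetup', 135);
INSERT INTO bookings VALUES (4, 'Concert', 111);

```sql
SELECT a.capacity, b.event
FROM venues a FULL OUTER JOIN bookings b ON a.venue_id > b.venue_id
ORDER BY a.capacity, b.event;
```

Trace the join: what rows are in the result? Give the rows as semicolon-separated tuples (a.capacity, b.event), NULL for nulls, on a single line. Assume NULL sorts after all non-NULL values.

FULL OUTER JOIN keeps every row from both sides; unmatched rows get NULL for the other side's columns.
Matching on a.venue_id > b.venue_id. A NULL in a compared column never satisfies the condition.
Matched pairs: 9; unmatched a rows kept: 6; unmatched b rows kept: 2.

(50, Concert); (50, Fair); (50, Meetup); (50, NULL); (50, NULL); (80, NULL); (80, NULL); (120, NULL); (150, Meetup); (200, NULL); (300, Concert); (300, Fair); (300, Meetup); (300, Panel); (300, NULL); (NULL, Meetup); (NULL, NULL)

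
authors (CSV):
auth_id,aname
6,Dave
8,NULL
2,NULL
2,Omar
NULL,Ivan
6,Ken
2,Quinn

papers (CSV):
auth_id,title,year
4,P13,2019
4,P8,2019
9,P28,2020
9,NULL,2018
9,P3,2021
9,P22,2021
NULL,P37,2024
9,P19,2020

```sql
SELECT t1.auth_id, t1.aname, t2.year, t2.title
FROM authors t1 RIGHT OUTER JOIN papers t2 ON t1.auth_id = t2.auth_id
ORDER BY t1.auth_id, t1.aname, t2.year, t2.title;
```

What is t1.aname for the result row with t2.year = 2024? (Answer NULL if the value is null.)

NULL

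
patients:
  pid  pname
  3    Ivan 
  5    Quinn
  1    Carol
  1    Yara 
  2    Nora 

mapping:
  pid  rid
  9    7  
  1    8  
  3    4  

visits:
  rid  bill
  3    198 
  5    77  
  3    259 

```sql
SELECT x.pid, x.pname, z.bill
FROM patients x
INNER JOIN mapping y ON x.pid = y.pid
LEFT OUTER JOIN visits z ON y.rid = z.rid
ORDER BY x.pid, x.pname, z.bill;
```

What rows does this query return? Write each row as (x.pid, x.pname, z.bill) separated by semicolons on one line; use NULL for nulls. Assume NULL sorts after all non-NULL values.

(1, Carol, NULL); (1, Yara, NULL); (3, Ivan, NULL)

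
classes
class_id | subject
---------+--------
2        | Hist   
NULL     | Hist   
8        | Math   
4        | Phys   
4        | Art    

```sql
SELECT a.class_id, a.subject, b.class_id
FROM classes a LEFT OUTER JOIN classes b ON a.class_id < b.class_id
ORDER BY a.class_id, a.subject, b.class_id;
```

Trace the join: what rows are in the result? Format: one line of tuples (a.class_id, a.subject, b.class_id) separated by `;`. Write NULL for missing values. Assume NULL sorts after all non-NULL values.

(2, Hist, 4); (2, Hist, 4); (2, Hist, 8); (4, Art, 8); (4, Phys, 8); (8, Math, NULL); (NULL, Hist, NULL)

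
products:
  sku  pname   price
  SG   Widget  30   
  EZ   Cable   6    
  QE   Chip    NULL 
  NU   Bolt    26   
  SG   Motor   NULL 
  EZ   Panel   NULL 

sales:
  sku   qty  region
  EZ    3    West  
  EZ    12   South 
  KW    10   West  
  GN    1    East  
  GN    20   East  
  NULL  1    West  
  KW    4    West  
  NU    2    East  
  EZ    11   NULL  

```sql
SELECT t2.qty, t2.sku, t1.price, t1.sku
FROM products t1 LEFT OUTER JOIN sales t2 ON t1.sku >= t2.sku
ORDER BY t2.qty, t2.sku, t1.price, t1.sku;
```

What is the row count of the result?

38

LEFT JOIN keeps every row from `products`; unmatched rows get NULL for `sales`'s columns.
Matching on t1.sku >= t2.sku. A NULL in a compared column never satisfies the condition.
- t1 row (sku=SG): matches 8 t2 row(s) → 8 output row(s).
- t1 row (sku=EZ): matches 3 t2 row(s) → 3 output row(s).
- t1 row (sku=QE): matches 8 t2 row(s) → 8 output row(s).
- t1 row (sku=NU): matches 8 t2 row(s) → 8 output row(s).
- t1 row (sku=SG): matches 8 t2 row(s) → 8 output row(s).
- t1 row (sku=EZ): matches 3 t2 row(s) → 3 output row(s).
Total: 38 rows.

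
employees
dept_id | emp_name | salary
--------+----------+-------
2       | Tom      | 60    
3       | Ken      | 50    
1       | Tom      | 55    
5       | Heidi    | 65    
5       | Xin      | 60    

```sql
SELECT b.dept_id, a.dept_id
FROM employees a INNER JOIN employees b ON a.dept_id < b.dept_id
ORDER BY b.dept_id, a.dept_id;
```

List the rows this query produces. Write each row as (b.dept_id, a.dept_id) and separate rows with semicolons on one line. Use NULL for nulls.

(2, 1); (3, 1); (3, 2); (5, 1); (5, 1); (5, 2); (5, 2); (5, 3); (5, 3)

INNER JOIN keeps only pairs where the ON condition holds.
Matching on a.dept_id < b.dept_id.
- a (dept_id=2) pairs with 3 row(s) of b.
- a (dept_id=3) pairs with 2 row(s) of b.
- a (dept_id=1) pairs with 4 row(s) of b.
- a (dept_id=5) has no partner → excluded.
- a (dept_id=5) has no partner → excluded.
After projecting and ordering:
b.dept_id | a.dept_id
2 | 1
3 | 1
3 | 2
5 | 1
5 | 1
5 | 2
5 | 2
5 | 3
5 | 3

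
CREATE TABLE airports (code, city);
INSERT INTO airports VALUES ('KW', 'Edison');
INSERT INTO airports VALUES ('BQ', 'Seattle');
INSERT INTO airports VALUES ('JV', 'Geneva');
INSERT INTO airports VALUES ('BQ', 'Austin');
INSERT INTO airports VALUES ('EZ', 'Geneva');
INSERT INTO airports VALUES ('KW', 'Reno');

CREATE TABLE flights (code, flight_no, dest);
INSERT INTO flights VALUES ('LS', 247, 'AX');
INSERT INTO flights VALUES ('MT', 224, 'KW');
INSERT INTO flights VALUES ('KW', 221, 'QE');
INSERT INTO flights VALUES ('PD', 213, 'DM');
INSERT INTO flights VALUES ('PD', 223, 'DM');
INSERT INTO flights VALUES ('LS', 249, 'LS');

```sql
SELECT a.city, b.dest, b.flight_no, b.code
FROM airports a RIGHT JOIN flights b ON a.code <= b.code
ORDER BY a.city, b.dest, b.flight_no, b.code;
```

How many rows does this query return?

RIGHT JOIN keeps every row from `flights`; unmatched rows get NULL for `airports`'s columns.
Matching on a.code <= b.code.
Matched pairs: 36; unmatched b rows kept: 0.
Total: 36 rows.

36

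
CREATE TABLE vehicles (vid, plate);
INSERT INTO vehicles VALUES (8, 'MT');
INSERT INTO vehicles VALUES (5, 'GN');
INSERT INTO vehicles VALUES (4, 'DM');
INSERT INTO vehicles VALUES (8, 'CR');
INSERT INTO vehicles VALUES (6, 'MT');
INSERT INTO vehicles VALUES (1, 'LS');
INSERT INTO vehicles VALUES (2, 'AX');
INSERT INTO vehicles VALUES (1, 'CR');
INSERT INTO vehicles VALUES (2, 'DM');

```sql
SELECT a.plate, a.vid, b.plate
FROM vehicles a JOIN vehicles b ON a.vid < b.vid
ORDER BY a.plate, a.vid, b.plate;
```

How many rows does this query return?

33

INNER JOIN keeps only pairs where the ON condition holds.
Matching on a.vid < b.vid.
Matched pairs: 33.
Total: 33 rows.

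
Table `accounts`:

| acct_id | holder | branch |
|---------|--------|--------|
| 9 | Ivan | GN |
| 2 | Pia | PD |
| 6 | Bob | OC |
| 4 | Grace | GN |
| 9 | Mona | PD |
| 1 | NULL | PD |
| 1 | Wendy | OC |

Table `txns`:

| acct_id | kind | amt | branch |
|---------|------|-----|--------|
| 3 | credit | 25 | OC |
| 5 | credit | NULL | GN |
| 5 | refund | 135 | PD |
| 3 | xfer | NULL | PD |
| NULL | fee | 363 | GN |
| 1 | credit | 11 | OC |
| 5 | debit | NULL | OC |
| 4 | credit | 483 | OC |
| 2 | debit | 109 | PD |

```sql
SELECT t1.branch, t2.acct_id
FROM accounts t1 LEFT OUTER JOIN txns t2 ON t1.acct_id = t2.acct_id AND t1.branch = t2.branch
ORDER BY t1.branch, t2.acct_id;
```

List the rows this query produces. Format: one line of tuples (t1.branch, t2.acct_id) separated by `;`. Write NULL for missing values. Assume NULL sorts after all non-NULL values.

(GN, NULL); (GN, NULL); (OC, 1); (OC, NULL); (PD, 2); (PD, NULL); (PD, NULL)

LEFT JOIN keeps every row from `accounts`; unmatched rows get NULL for `txns`'s columns.
Matching on t1.acct_id = t2.acct_id AND t1.branch = t2.branch. A NULL in a compared column never satisfies the condition.
Matched pairs: 2; unmatched t1 rows kept: 5.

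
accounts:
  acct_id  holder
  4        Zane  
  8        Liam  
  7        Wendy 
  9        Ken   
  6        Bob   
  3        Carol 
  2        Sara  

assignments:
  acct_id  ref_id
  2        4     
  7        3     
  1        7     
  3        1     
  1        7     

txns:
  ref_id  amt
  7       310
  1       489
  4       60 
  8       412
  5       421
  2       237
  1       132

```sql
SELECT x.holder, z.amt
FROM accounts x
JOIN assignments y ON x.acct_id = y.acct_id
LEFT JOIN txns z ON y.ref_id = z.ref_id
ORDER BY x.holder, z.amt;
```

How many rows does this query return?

Joins associate left-to-right: accounts INNER JOIN assignments on acct_id gives 3 intermediate row(s).
Then LEFT JOIN `txns z` on ref_id: each of those 3 rows is kept; rows whose y.ref_id has no match in z get NULL for z's columns.
Result: 4 row(s).

4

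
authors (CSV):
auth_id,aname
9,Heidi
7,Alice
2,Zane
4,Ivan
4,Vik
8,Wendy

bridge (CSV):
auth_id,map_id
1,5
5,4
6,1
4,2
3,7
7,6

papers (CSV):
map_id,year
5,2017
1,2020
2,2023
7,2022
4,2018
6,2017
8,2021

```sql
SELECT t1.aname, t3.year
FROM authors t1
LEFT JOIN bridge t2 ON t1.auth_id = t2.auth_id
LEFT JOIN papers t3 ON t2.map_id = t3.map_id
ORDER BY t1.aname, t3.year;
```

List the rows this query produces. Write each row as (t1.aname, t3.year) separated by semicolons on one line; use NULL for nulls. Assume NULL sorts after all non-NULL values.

(Alice, 2017); (Heidi, NULL); (Ivan, 2023); (Vik, 2023); (Wendy, NULL); (Zane, NULL)

Step 1 — t1 LEFT JOIN t2 on auth_id → 6 row(s).
Then LEFT JOIN `papers t3` on map_id: each of those 6 rows is kept; rows whose t2.map_id has no match in t3 get NULL for t3's columns.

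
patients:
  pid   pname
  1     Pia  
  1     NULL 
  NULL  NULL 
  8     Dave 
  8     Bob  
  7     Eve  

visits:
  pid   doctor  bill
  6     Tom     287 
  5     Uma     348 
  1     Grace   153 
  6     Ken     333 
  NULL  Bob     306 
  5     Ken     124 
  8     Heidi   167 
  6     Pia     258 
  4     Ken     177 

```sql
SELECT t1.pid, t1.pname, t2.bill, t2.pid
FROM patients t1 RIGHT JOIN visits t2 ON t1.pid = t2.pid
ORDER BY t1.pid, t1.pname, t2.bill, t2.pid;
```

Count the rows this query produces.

RIGHT JOIN keeps every row from `visits`; unmatched rows get NULL for `patients`'s columns.
Matching on t1.pid = t2.pid. A NULL in a compared column never satisfies the condition.
- t1 row (pid=1): matches 1 t2 row(s) → 1 output row(s).
- t1 row (pid=1): matches 1 t2 row(s) → 1 output row(s).
- t1 row (pid=NULL): no match.
- t1 row (pid=8): matches 1 t2 row(s) → 1 output row(s).
- t1 row (pid=8): matches 1 t2 row(s) → 1 output row(s).
- t1 row (pid=7): no match.
- 7 row(s) from t2 found no t1 partner → padded with NULL.
Total: 4 matched + 7 padded = 11 rows.

11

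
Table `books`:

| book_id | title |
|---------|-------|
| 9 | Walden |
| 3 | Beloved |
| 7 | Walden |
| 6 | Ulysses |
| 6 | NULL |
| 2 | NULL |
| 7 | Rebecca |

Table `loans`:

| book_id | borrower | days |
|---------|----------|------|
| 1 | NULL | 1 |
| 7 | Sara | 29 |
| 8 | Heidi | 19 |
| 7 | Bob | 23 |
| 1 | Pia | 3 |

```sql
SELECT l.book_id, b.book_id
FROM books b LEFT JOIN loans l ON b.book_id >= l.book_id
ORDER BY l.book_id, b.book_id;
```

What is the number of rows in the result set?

21

LEFT JOIN keeps every row from `books`; unmatched rows get NULL for `loans`'s columns.
Matching on b.book_id >= l.book_id.
- b[0] book_id=9 → 5 match(es) in l → 5 row(s).
- b[1] book_id=3 → 2 match(es) in l → 2 row(s).
- b[2] book_id=7 → 4 match(es) in l → 4 row(s).
- b[3] book_id=6 → 2 match(es) in l → 2 row(s).
- b[4] book_id=6 → 2 match(es) in l → 2 row(s).
- b[5] book_id=2 → 2 match(es) in l → 2 row(s).
- b[6] book_id=7 → 4 match(es) in l → 4 row(s).
Total: 21 rows.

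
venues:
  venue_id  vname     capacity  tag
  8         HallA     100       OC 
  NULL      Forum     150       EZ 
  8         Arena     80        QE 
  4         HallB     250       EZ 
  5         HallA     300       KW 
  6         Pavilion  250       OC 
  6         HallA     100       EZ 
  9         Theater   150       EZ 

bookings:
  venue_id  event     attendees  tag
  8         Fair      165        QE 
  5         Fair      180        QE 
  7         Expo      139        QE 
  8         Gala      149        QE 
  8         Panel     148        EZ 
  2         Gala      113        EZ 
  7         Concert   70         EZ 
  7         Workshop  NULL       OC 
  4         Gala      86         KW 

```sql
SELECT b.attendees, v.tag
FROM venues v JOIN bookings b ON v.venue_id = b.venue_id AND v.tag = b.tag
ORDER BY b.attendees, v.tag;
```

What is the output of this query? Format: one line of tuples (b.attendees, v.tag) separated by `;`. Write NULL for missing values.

(149, QE); (165, QE)

INNER JOIN keeps only pairs where the ON condition holds.
Matching on v.venue_id = b.venue_id AND v.tag = b.tag. A NULL in a compared column never satisfies the condition.
- venue_id=8, tag=OC: no matching b row, dropped.
- venue_id=NULL, tag=EZ: no matching b row, dropped.
- venue_id=8, tag=QE: 2 matching b row(s), so 2 row(s) emitted.
- venue_id=4, tag=EZ: no matching b row, dropped.
- venue_id=5, tag=KW: no matching b row, dropped.
- venue_id=6, tag=OC: no matching b row, dropped.
- venue_id=6, tag=EZ: no matching b row, dropped.
- venue_id=9, tag=EZ: no matching b row, dropped.
After projecting and ordering:
b.attendees | v.tag
149 | QE
165 | QE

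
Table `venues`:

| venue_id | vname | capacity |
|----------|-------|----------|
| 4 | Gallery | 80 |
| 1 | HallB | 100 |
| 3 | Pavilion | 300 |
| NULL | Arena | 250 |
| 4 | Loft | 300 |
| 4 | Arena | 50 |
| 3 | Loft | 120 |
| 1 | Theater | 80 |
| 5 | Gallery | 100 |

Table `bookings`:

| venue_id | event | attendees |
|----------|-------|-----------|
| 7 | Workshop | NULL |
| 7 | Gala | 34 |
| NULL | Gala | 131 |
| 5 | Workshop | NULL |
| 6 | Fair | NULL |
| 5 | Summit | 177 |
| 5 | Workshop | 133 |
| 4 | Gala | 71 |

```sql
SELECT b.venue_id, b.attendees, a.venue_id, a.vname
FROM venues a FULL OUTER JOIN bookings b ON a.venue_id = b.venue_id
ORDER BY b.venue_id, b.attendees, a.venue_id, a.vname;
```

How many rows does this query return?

FULL OUTER JOIN keeps every row from both sides; unmatched rows get NULL for the other side's columns.
Matching on a.venue_id = b.venue_id. A NULL in a compared column never satisfies the condition.
- a row (venue_id=4): matches 1 b row(s) → 1 output row(s).
- a row (venue_id=1): no match → kept, b columns NULL.
- a row (venue_id=3): no match → kept, b columns NULL.
- a row (venue_id=NULL): no match → kept, b columns NULL.
- a row (venue_id=4): matches 1 b row(s) → 1 output row(s).
- a row (venue_id=4): matches 1 b row(s) → 1 output row(s).
- a row (venue_id=3): no match → kept, b columns NULL.
- a row (venue_id=1): no match → kept, b columns NULL.
- a row (venue_id=5): matches 3 b row(s) → 3 output row(s).
- plus 4 unmatched b row(s), each kept with NULL a columns.
Total: 6 matched + 9 padded = 15 rows.

15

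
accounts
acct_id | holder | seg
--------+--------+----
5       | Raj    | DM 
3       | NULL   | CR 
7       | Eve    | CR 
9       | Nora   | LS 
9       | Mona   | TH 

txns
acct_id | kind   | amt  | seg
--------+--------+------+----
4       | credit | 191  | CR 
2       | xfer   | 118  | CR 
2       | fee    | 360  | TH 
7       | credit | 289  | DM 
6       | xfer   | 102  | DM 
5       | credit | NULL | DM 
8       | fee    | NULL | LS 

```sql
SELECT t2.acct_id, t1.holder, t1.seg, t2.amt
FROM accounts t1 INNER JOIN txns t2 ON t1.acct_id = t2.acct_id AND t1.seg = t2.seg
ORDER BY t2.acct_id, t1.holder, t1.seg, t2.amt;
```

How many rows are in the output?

INNER JOIN keeps only pairs where the ON condition holds.
Matching on t1.acct_id = t2.acct_id AND t1.seg = t2.seg.
Matched pairs: 1.
Total: 1 rows.

1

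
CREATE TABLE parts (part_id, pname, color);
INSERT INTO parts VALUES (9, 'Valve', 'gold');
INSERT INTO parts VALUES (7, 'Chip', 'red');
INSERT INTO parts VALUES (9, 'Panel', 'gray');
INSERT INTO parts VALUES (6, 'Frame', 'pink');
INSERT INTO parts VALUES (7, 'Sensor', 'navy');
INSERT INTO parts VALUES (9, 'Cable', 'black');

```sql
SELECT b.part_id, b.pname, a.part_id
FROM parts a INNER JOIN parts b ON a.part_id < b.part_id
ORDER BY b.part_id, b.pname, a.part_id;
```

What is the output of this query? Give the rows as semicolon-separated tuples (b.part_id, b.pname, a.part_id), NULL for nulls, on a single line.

(7, Chip, 6); (7, Sensor, 6); (9, Cable, 6); (9, Cable, 7); (9, Cable, 7); (9, Panel, 6); (9, Panel, 7); (9, Panel, 7); (9, Valve, 6); (9, Valve, 7); (9, Valve, 7)

INNER JOIN keeps only pairs where the ON condition holds.
Matching on a.part_id < b.part_id.
Matched pairs: 11.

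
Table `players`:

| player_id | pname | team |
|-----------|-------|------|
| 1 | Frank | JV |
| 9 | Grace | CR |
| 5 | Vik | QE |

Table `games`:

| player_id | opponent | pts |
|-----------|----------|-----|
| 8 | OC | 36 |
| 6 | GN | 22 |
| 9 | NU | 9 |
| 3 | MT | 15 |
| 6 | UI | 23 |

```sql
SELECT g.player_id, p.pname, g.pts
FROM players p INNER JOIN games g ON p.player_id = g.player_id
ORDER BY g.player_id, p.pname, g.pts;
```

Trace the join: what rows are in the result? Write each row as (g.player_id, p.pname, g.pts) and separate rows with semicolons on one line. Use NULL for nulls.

(9, Grace, 9)

INNER JOIN keeps only pairs where the ON condition holds.
Matching on p.player_id = g.player_id.
- player_id=1: no matching g row, dropped.
- player_id=9: 1 matching g row(s), so 1 row(s) emitted.
- player_id=5: no matching g row, dropped.
After projecting and ordering:
g.player_id | p.pname | g.pts
9 | Grace | 9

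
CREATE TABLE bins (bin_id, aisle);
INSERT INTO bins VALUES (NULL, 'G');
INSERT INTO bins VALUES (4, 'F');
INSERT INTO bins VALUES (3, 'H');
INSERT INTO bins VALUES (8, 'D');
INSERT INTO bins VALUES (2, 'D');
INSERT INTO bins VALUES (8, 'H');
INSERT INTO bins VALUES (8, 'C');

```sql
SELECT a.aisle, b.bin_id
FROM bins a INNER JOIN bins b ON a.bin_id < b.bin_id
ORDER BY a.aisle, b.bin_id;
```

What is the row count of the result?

12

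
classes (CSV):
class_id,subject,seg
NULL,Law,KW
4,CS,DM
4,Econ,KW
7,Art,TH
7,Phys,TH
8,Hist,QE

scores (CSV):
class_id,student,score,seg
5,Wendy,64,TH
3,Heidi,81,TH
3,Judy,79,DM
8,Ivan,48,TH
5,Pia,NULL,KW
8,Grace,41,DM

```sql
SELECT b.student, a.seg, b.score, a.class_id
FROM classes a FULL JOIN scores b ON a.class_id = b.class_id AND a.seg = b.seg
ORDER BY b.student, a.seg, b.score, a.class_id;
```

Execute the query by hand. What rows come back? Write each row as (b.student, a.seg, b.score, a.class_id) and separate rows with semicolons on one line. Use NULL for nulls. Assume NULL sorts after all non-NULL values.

(Grace, NULL, 41, NULL); (Heidi, NULL, 81, NULL); (Ivan, NULL, 48, NULL); (Judy, NULL, 79, NULL); (Pia, NULL, NULL, NULL); (Wendy, NULL, 64, NULL); (NULL, DM, NULL, 4); (NULL, KW, NULL, 4); (NULL, KW, NULL, NULL); (NULL, QE, NULL, 8); (NULL, TH, NULL, 7); (NULL, TH, NULL, 7)

FULL OUTER JOIN keeps every row from both sides; unmatched rows get NULL for the other side's columns.
Matching on a.class_id = b.class_id AND a.seg = b.seg. A NULL in a compared column never satisfies the condition.
- a[0] class_id=NULL, seg=KW → no match; kept with NULLs on the b side.
- a[1] class_id=4, seg=DM → no match; kept with NULLs on the b side.
- a[2] class_id=4, seg=KW → no match; kept with NULLs on the b side.
- a[3] class_id=7, seg=TH → no match; kept with NULLs on the b side.
- a[4] class_id=7, seg=TH → no match; kept with NULLs on the b side.
- a[5] class_id=8, seg=QE → no match; kept with NULLs on the b side.
- plus 6 unmatched b row(s), each kept with NULL a columns.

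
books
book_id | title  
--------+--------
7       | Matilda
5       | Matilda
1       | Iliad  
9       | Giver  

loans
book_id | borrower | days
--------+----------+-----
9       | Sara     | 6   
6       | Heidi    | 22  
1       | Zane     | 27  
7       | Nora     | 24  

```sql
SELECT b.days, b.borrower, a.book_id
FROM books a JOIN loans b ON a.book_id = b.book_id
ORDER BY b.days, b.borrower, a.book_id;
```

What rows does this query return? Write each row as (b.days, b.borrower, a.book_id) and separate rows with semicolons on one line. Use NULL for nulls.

(6, Sara, 9); (24, Nora, 7); (27, Zane, 1)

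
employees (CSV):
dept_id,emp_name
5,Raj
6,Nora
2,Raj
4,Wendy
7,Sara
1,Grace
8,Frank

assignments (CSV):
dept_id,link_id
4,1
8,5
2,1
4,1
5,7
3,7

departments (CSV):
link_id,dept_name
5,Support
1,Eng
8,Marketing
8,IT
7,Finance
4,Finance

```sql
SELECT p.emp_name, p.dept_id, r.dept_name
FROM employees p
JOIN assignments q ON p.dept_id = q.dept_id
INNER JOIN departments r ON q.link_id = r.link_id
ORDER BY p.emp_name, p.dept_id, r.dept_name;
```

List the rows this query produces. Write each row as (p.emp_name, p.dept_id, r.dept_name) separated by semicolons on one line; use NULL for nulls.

(Frank, 8, Support); (Raj, 2, Eng); (Raj, 5, Finance); (Wendy, 4, Eng); (Wendy, 4, Eng)

Step 1 — p INNER JOIN q on dept_id → 5 row(s).
Then INNER JOIN `departments r` on link_id: keep only rows whose q.link_id appears in r.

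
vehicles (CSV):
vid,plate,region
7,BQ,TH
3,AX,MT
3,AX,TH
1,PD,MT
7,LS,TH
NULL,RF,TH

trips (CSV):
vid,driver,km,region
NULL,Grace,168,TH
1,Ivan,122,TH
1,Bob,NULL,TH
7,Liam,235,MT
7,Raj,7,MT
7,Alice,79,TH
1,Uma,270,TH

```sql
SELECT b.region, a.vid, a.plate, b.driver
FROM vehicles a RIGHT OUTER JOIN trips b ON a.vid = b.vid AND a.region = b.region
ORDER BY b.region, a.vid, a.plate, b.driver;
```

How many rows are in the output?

8

RIGHT JOIN keeps every row from `trips`; unmatched rows get NULL for `vehicles`'s columns.
Matching on a.vid = b.vid AND a.region = b.region. A NULL in a compared column never satisfies the condition.
Matched pairs: 2; unmatched b rows kept: 6.
Total: 2 matched + 6 padded = 8 rows.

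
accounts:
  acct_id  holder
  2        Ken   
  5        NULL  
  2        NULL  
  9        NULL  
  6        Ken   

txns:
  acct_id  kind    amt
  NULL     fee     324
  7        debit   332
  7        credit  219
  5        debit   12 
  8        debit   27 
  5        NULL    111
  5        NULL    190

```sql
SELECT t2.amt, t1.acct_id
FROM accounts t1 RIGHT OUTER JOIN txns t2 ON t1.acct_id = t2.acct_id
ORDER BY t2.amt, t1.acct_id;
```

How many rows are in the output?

RIGHT JOIN keeps every row from `txns`; unmatched rows get NULL for `accounts`'s columns.
Matching on t1.acct_id = t2.acct_id. A NULL in a compared column never satisfies the condition.
- t1[0] acct_id=2 → no match.
- t1[1] acct_id=5 → 3 match(es) in t2 → 3 row(s).
- t1[2] acct_id=2 → no match.
- t1[3] acct_id=9 → no match.
- t1[4] acct_id=6 → no match.
- 4 row(s) from t2 found no t1 partner → padded with NULL.
Total: 3 matched + 4 padded = 7 rows.

7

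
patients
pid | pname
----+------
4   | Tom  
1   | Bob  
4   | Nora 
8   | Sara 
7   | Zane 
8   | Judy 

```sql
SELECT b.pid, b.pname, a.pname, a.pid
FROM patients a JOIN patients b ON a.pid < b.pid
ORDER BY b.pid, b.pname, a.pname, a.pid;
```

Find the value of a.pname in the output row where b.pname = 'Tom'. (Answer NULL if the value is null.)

INNER JOIN keeps only pairs where the ON condition holds.
Matching on a.pid < b.pid.
- a[0] pid=4 → 3 match(es) in b → 3 row(s).
- a[1] pid=1 → 5 match(es) in b → 5 row(s).
- a[2] pid=4 → 3 match(es) in b → 3 row(s).
- a[3] pid=8 → no match; dropped.
- a[4] pid=7 → 2 match(es) in b → 2 row(s).
- a[5] pid=8 → no match; dropped.

Bob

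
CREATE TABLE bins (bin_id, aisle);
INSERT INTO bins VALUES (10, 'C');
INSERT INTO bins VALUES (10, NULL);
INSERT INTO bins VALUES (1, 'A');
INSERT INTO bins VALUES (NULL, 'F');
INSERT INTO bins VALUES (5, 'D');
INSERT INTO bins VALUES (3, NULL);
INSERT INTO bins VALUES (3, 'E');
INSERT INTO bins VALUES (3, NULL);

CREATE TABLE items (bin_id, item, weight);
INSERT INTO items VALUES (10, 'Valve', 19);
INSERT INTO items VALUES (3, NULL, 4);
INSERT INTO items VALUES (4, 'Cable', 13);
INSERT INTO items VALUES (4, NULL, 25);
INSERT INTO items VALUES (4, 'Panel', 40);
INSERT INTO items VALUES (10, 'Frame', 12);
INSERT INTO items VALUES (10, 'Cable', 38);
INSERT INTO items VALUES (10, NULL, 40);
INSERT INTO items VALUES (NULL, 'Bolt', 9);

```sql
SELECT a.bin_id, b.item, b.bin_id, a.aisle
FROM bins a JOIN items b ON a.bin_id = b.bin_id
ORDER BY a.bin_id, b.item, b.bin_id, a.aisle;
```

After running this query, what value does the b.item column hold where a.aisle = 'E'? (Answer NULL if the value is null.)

NULL

INNER JOIN keeps only pairs where the ON condition holds.
Matching on a.bin_id = b.bin_id. A NULL in a compared column never satisfies the condition.
- a[0] bin_id=10 → 4 match(es) in b → 4 row(s).
- a[1] bin_id=10 → 4 match(es) in b → 4 row(s).
- a[2] bin_id=1 → no match; dropped.
- a[3] bin_id=NULL → no match; dropped.
- a[4] bin_id=5 → no match; dropped.
- a[5] bin_id=3 → 1 match(es) in b → 1 row(s).
- a[6] bin_id=3 → 1 match(es) in b → 1 row(s).
- a[7] bin_id=3 → 1 match(es) in b → 1 row(s).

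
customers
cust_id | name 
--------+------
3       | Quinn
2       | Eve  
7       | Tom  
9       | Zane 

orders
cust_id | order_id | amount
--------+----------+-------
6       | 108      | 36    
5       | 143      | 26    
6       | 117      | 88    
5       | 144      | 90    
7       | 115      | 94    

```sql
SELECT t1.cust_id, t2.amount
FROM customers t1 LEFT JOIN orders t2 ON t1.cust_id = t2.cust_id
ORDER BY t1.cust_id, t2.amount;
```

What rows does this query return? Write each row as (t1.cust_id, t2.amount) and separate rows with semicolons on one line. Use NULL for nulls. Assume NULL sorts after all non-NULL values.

LEFT JOIN keeps every row from `customers`; unmatched rows get NULL for `orders`'s columns.
Matching on t1.cust_id = t2.cust_id.
Matched pairs: 1; unmatched t1 rows kept: 3.

(2, NULL); (3, NULL); (7, 94); (9, NULL)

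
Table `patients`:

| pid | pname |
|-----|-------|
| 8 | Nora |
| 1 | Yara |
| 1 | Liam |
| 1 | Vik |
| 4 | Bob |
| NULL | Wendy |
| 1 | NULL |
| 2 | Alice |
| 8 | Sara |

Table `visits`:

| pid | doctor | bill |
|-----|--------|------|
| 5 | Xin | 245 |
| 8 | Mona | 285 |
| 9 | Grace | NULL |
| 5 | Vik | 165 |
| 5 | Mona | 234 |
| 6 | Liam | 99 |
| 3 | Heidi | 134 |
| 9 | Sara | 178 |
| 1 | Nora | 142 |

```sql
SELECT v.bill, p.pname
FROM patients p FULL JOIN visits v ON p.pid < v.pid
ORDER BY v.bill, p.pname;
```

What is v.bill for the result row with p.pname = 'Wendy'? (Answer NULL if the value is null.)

FULL OUTER JOIN keeps every row from both sides; unmatched rows get NULL for the other side's columns.
Matching on p.pid < v.pid. A NULL in a compared column never satisfies the condition.
- p (pid=8) pairs with 2 row(s) of v.
- p (pid=1) pairs with 8 row(s) of v.
- p (pid=1) pairs with 8 row(s) of v.
- p (pid=1) pairs with 8 row(s) of v.
- p (pid=4) pairs with 7 row(s) of v.
- p (pid=NULL) has no partner → padded with NULL.
- p (pid=1) pairs with 8 row(s) of v.
- p (pid=2) pairs with 8 row(s) of v.
- p (pid=8) pairs with 2 row(s) of v.
- plus 1 unmatched v row(s), each kept with NULL p columns.

NULL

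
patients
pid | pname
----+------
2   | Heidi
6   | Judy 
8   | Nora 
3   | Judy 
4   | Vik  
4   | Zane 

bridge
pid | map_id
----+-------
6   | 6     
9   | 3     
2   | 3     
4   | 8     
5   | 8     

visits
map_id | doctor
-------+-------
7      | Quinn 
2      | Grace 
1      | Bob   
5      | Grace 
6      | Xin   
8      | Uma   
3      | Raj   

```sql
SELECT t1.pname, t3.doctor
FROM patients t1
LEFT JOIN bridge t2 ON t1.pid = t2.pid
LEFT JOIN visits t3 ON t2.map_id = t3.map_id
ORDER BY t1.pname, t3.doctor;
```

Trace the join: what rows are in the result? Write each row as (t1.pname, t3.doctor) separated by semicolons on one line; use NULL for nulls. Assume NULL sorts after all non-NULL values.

(Heidi, Raj); (Judy, Xin); (Judy, NULL); (Nora, NULL); (Vik, Uma); (Zane, Uma)

Step 1 — t1 LEFT JOIN t2 on pid → 6 row(s).
Then LEFT JOIN `visits t3` on map_id: each of those 6 rows is kept; rows whose t2.map_id has no match in t3 get NULL for t3's columns.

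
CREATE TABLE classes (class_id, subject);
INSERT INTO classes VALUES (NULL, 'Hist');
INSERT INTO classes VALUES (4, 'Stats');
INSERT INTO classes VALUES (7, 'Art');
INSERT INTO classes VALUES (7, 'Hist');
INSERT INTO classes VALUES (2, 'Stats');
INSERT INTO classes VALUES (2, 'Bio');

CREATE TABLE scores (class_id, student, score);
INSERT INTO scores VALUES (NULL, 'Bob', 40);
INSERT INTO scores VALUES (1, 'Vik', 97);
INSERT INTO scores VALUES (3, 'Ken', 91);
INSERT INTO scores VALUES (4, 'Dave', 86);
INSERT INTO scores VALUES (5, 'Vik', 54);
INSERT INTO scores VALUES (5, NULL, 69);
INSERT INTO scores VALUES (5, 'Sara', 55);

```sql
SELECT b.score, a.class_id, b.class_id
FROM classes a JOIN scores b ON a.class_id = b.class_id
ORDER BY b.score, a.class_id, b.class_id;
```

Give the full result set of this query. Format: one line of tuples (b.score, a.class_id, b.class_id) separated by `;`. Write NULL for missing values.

(86, 4, 4)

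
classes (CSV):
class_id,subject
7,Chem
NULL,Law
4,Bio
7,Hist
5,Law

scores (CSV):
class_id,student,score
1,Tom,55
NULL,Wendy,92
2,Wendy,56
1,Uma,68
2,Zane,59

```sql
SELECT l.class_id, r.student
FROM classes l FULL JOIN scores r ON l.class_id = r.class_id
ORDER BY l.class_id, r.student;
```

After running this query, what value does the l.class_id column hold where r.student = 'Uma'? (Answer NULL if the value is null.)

NULL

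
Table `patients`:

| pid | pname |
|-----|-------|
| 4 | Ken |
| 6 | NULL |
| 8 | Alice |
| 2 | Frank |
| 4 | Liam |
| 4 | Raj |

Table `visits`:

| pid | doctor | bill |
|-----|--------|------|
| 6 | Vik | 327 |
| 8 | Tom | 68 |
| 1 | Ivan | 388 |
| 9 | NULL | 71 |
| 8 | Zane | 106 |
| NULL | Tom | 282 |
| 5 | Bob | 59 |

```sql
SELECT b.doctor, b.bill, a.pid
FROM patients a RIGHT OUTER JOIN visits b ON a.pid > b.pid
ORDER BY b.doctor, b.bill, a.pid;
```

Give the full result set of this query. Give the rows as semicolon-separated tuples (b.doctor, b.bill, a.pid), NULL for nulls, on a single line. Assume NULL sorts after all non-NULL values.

RIGHT JOIN keeps every row from `visits`; unmatched rows get NULL for `patients`'s columns.
Matching on a.pid > b.pid. A NULL in a compared column never satisfies the condition.
- a[0] pid=4 → 1 match(es) in b → 1 row(s).
- a[1] pid=6 → 2 match(es) in b → 2 row(s).
- a[2] pid=8 → 3 match(es) in b → 3 row(s).
- a[3] pid=2 → 1 match(es) in b → 1 row(s).
- a[4] pid=4 → 1 match(es) in b → 1 row(s).
- a[5] pid=4 → 1 match(es) in b → 1 row(s).
- plus 4 unmatched b row(s), each kept with NULL a columns.

(Bob, 59, 6); (Bob, 59, 8); (Ivan, 388, 2); (Ivan, 388, 4); (Ivan, 388, 4); (Ivan, 388, 4); (Ivan, 388, 6); (Ivan, 388, 8); (Tom, 68, NULL); (Tom, 282, NULL); (Vik, 327, 8); (Zane, 106, NULL); (NULL, 71, NULL)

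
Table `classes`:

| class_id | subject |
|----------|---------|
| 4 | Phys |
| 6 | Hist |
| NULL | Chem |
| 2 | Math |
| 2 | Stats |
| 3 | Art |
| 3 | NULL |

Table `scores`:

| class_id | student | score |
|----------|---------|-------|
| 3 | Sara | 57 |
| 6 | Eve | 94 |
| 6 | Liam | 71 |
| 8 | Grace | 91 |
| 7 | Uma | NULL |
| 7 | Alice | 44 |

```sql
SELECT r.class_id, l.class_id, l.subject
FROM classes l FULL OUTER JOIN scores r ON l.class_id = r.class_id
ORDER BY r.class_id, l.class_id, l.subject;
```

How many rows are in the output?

11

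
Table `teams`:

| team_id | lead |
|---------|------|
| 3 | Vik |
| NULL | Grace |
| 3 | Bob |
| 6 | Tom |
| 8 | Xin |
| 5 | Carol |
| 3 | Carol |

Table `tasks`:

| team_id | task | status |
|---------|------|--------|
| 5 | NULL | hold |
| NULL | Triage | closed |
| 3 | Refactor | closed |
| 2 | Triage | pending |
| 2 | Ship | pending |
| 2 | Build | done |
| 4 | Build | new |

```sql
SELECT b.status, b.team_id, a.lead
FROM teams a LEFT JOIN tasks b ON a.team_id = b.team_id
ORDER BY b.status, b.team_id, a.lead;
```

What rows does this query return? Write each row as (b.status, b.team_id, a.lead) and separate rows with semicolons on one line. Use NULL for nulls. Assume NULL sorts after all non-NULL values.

(closed, 3, Bob); (closed, 3, Carol); (closed, 3, Vik); (hold, 5, Carol); (NULL, NULL, Grace); (NULL, NULL, Tom); (NULL, NULL, Xin)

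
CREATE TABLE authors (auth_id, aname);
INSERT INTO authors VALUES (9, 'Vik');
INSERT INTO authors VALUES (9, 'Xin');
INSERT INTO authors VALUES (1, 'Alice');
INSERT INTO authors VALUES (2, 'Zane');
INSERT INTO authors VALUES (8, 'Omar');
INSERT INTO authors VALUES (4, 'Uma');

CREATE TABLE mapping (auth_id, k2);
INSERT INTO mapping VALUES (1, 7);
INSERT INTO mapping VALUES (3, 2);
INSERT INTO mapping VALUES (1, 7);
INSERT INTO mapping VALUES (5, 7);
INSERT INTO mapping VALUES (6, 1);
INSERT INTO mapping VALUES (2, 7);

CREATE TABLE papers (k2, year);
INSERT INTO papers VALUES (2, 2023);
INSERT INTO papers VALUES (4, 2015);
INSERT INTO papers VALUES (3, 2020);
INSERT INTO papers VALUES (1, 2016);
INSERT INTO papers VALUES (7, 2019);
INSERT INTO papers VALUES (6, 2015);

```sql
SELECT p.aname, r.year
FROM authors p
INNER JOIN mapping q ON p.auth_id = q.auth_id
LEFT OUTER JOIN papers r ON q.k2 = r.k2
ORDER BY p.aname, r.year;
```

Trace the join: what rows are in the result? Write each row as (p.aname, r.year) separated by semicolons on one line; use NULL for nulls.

Joins associate left-to-right: authors INNER JOIN mapping on auth_id gives 3 intermediate row(s).
Then LEFT JOIN `papers r` on k2: each of those 3 rows is kept; rows whose q.k2 has no match in r get NULL for r's columns.

(Alice, 2019); (Alice, 2019); (Zane, 2019)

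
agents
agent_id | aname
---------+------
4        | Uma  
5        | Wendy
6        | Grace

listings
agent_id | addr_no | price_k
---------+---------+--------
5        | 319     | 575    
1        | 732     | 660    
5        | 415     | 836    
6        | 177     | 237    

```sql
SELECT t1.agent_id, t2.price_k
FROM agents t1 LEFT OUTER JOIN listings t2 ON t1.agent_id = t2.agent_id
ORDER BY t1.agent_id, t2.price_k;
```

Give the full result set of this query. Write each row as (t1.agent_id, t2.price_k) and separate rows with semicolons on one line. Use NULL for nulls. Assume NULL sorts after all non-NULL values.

LEFT JOIN keeps every row from `agents`; unmatched rows get NULL for `listings`'s columns.
Matching on t1.agent_id = t2.agent_id.
Matched pairs: 3; unmatched t1 rows kept: 1.

(4, NULL); (5, 575); (5, 836); (6, 237)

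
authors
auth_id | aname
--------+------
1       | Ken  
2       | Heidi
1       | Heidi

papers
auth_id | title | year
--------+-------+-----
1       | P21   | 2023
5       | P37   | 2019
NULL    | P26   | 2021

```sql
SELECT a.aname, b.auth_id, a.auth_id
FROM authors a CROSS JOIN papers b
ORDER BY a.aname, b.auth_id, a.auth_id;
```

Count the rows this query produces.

9

CROSS JOIN pairs every row of `authors` with every row of `papers`: 3 × 3 = 9 rows.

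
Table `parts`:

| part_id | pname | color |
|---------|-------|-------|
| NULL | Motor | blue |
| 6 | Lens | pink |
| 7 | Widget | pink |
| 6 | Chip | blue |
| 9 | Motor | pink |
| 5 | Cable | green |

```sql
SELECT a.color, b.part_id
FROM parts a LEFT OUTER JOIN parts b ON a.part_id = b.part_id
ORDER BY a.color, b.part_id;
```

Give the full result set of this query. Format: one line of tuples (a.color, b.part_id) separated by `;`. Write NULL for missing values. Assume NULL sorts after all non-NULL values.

(blue, 6); (blue, 6); (blue, NULL); (green, 5); (pink, 6); (pink, 6); (pink, 7); (pink, 9)

LEFT JOIN keeps every row from `parts a`; unmatched rows get NULL for `parts b`'s columns.
Matching on a.part_id = b.part_id. A NULL in a compared column never satisfies the condition.
Matched pairs: 7; unmatched a rows kept: 1.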